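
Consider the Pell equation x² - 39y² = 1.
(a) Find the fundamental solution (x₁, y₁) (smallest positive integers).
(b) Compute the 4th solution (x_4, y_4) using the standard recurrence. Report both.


Step 1: Find the fundamental solution (x₁, y₁) of x² - 39y² = 1.
  Expand √39 as a continued fraction. a₀ = ⌊√39⌋ = 6; iterate m_{k+1} = d_k·a_k − m_k, d_{k+1} = (39 − m_{k+1}²)/d_k, a_{k+1} = ⌊(a₀ + m_{k+1})/d_{k+1}⌋ (starting m₀ = 0, d₀ = 1), with convergents p_k = a_k·p_{k-1} + p_{k-2}, q_k = a_k·q_{k-1} + q_{k-2} (p₋₁ = 1, q₋₁ = 0):
  k = 0: a₀ = 6; p₀/q₀ = 6/1; p₀² − 39·q₀² = 36 − 39 = -3.
  k = 1: m = 6, d = 3, a = ⌊(6 + 6)/3⌋ = 4; p/q = (4·6 + 1)/(4·1 + 0) = 25/4; p² − 39·q² = 625 − 624 = 1.
  The first convergent with p² − 39·q² = 1 gives the fundamental solution (x₁, y₁) = (25, 4).
Step 2: Apply the recurrence (x_{n+1}, y_{n+1}) = (x₁x_n + 39y₁y_n, x₁y_n + y₁x_n) repeatedly.
  From (x_1, y_1) = (25, 4): x_2 = 25·25 + 39·4·4 = 1249; y_2 = 25·4 + 4·25 = 200.
  From (x_2, y_2) = (1249, 200): x_3 = 25·1249 + 39·4·200 = 62425; y_3 = 25·200 + 4·1249 = 9996.
  From (x_3, y_3) = (62425, 9996): x_4 = 25·62425 + 39·4·9996 = 3120001; y_4 = 25·9996 + 4·62425 = 499600.
Step 3: Verify x_4² - 39·y_4² = 9734406240001 - 9734406240000 = 1 (should be 1). ✓

(x_1, y_1) = (25, 4); (x_4, y_4) = (3120001, 499600).


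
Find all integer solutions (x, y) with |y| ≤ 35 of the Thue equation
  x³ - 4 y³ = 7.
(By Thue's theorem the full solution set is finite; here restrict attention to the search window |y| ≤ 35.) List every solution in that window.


The equation is x³ - 4y³ = 7. For fixed y, x³ = 4·y³ + 7, so a solution requires the RHS to be a perfect cube.
Strategy: iterate y from -35 to 35, compute RHS = 4·y³ + 7, and check whether it is a (positive or negative) perfect cube.
Check small values of y:
  y = 0: RHS = 7 is not a perfect cube.
  y = 1: RHS = 11 is not a perfect cube.
  y = -1: RHS = 3 is not a perfect cube.
  y = 2: RHS = 39 is not a perfect cube.
  y = -2: RHS = -25 is not a perfect cube.
  y = 3: RHS = 115 is not a perfect cube.
  y = -3: RHS = -101 is not a perfect cube.
Continuing the search up to |y| = 35 finds no solutions either.
No (x, y) in the scanned range satisfies the equation.

No integer solutions with |y| ≤ 35.


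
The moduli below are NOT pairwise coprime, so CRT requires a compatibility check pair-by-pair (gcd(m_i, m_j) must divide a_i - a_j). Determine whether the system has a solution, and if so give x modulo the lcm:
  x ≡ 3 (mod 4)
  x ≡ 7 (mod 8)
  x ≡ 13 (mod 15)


Moduli 4, 8, 15 are not pairwise coprime, so CRT works modulo lcm(m_i) when all pairwise compatibility conditions hold.
Pairwise compatibility: gcd(m_i, m_j) must divide a_i - a_j for every pair.
Merge one congruence at a time:
  Start: x ≡ 3 (mod 4).
  Combine with x ≡ 7 (mod 8): gcd(4, 8) = 4; 7 - 3 = 4, which IS divisible by 4, so compatible.
    Write x = 3 + 4·t and substitute into x ≡ 7 (mod 8): 4·t ≡ 7 − 3 = 4 (mod 8).
    Divide the congruence (and modulus) by g = 4: 1·t ≡ 1 (mod 2).
    So t ≡ 1 (mod 2).
    Then x = 3 + 4·1 = 7, valid modulo lcm(4, 8) = 8: x ≡ 7 (mod 8).
  Combine with x ≡ 13 (mod 15): gcd(8, 15) = 1; 13 - 7 = 6, which IS divisible by 1, so compatible.
    Write x = 7 + 8·t and substitute into x ≡ 13 (mod 15): 8·t ≡ 13 − 7 = 6 (mod 15).
    The inverse of 8 mod 15 is 2 (since 8·2 = 16 = 1·15 + 1), so t ≡ 2·6 = 12 ≡ 12 (mod 15).
    Then x = 7 + 8·12 = 103, valid modulo lcm(8, 15) = 120: x ≡ 103 (mod 120).
Verify: 103 mod 4 = 3, 103 mod 8 = 7, 103 mod 15 = 13.

x ≡ 103 (mod 120).


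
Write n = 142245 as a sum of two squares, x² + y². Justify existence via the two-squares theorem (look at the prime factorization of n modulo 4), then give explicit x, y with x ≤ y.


Step 1: Factor n = 142245 = 3^2 · 5 · 29 · 109.
Step 2: Check the mod-4 condition on each prime factor: 3 ≡ 3 (mod 4), exponent 2 (must be even); 5 ≡ 1 (mod 4), exponent 1; 29 ≡ 1 (mod 4), exponent 1; 109 ≡ 1 (mod 4), exponent 1.
All primes ≡ 3 (mod 4) appear to even exponent (or don't appear), so by the two-squares theorem n IS expressible as a sum of two squares.
Step 3: Build a representation. Group n = k² · m with k = 3 and m = 5 · 29 · 109 = 15805 (a product of primes ≡ 1 (mod 4)); a representation of m scales to one of n via (k·x)² + (k·y)² = k²(x² + y²). Each prime p ≡ 1 (mod 4) is itself a sum of two squares; find a² by testing p − a² for a perfect square:
  5: 5 − 1² = 4 = 2² ⇒ 5 = 1² + 2².
  29: 29 − 1² = 28, 29 − 2² = 25 = 5² ⇒ 29 = 2² + 5².
  109: 109 − 1² = 108, 109 − 2² = 105, 109 − 3² = 100 = 10² ⇒ 109 = 3² + 10².
  Combine using the Brahmagupta–Fibonacci identity (a² + b²)(c² + d²) = (ac − bd)² + (ad + bc)² = (ac + bd)² + (ad − bc)²:
  5 · 29 = 145: from (1² + 2²)(2² + 5²), take (1·2 − 2·5, 1·5 + 2·2) = (2 − 10, 5 + 4) = (-8, 9); dropping signs (only squares matter) gives (8, 9); check 8² + 9² = 64 + 81 = 145 ✓.
  145 · 109 = 15805: from (8² + 9²)(3² + 10²), take (8·3 − 9·10, 8·10 + 9·3) = (24 − 90, 80 + 27) = (-66, 107); dropping signs (only squares matter) gives (66, 107); check 66² + 107² = 4356 + 11449 = 15805 ✓.
  Scale by k = 3: (3·66, 3·107) = (198, 321).
Step 4: Order so x ≤ y and verify: 198² + 321² = 39204 + 103041 = 142245 = n. ✓

n = 142245 = 198² + 321² (one valid representation with x ≤ y).


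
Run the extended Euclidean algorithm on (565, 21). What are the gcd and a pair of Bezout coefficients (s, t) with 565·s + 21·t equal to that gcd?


Euclidean algorithm on (565, 21) — divide until remainder is 0:
  565 = 26 · 21 + 19
  21 = 1 · 19 + 2
  19 = 9 · 2 + 1
  2 = 2 · 1 + 0
gcd(565, 21) = 1.
Track Bezout coefficients alongside the remainders: start with r₀ = 565 = a·1 + b·0 (s = 1, t = 0) and r₁ = 21 = a·0 + b·1 (s = 0, t = 1); each new remainder r_{k+1} = r_{k-1} − q_k·r_k inherits s_{k+1} = s_{k-1} − q_k·s_k, t_{k+1} = t_{k-1} − q_k·t_k, so r_k = a·s_k + b·t_k at every step:
  q = 26: r = 19, s = 1 − 26·0 = 1, t = 0 − 26·1 = -26  (check: 565·1 + 21·(-26) = 19)
  q = 1: r = 2, s = 0 − 1·1 = -1, t = 1 − 1·(-26) = 27  (check: 565·(-1) + 21·27 = 2)
  q = 9: r = 1, s = 1 − 9·(-1) = 10, t = -26 − 9·27 = -269  (check: 565·10 + 21·(-269) = 1)
The row with r = 1 (the gcd) gives the Bezout coefficients s = 10, t = -269.
Result: 565 · (10) + 21 · (-269) = 1.

gcd(565, 21) = 1; s = 10, t = -269 (check: 565·10 + 21·(-269) = 1).


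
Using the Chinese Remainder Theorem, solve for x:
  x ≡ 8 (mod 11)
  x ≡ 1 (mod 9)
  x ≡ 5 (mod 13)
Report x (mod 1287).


Moduli 11, 9, 13 are pairwise coprime; by CRT there is a unique solution modulo M = 11 · 9 · 13 = 1287.
Solve pairwise, accumulating the modulus:
  Start with x ≡ 8 (mod 11).
  Combine with x ≡ 1 (mod 9): since gcd(11, 9) = 1, we get a unique residue mod 99.
    Write x = 8 + 11·t and substitute into x ≡ 1 (mod 9): 11·t ≡ 1 − 8 = -7 (mod 9).
    Reduce coefficients mod 9: 2·t ≡ 2 (mod 9).
    The inverse of 2 mod 9 is 5 (since 2·5 = 10 = 1·9 + 1), so t ≡ 5·2 = 10 ≡ 1 (mod 9).
    Then x = 8 + 11·1 = 19, valid modulo lcm(11, 9) = 99: x ≡ 19 (mod 99).
  Combine with x ≡ 5 (mod 13): since gcd(99, 13) = 1, we get a unique residue mod 1287.
    Write x = 19 + 99·t and substitute into x ≡ 5 (mod 13): 99·t ≡ 5 − 19 = -14 (mod 13).
    Reduce coefficients mod 13: 8·t ≡ 12 (mod 13).
    The inverse of 8 mod 13 is 5 (since 8·5 = 40 = 3·13 + 1), so t ≡ 5·12 = 60 ≡ 8 (mod 13).
    Then x = 19 + 99·8 = 811, valid modulo lcm(99, 13) = 1287: x ≡ 811 (mod 1287).
Verify: 811 mod 11 = 8 ✓, 811 mod 9 = 1 ✓, 811 mod 13 = 5 ✓.

x ≡ 811 (mod 1287).


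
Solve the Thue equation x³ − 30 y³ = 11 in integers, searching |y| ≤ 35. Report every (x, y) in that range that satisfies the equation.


The equation is x³ - 30y³ = 11. For fixed y, x³ = 30·y³ + 11, so a solution requires the RHS to be a perfect cube.
Strategy: iterate y from -35 to 35, compute RHS = 30·y³ + 11, and check whether it is a (positive or negative) perfect cube.
Check small values of y:
  y = 0: RHS = 11 is not a perfect cube.
  y = 1: RHS = 41 is not a perfect cube.
  y = -1: RHS = -19 is not a perfect cube.
  y = 2: RHS = 251 is not a perfect cube.
  y = -2: RHS = -229 is not a perfect cube.
  y = 3: RHS = 821 is not a perfect cube.
  y = -3: RHS = -799 is not a perfect cube.
Continuing the search up to |y| = 35 finds no solutions either.
No (x, y) in the scanned range satisfies the equation.

No integer solutions with |y| ≤ 35.


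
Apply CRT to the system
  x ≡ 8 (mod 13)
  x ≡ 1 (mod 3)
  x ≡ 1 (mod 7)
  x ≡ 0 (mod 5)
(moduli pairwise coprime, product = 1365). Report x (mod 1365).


Product of moduli M = 13 · 3 · 7 · 5 = 1365.
Merge one congruence at a time:
  Start: x ≡ 8 (mod 13).
  Combine with x ≡ 1 (mod 3); new modulus lcm = 39.
    Write x = 8 + 13·t and substitute into x ≡ 1 (mod 3): 13·t ≡ 1 − 8 = -7 (mod 3).
    Reduce coefficients mod 3: 1·t ≡ 2 (mod 3).
    So t ≡ 2 (mod 3).
    Then x = 8 + 13·2 = 34, valid modulo lcm(13, 3) = 39: x ≡ 34 (mod 39).
  Combine with x ≡ 1 (mod 7); new modulus lcm = 273.
    Write x = 34 + 39·t and substitute into x ≡ 1 (mod 7): 39·t ≡ 1 − 34 = -33 (mod 7).
    Reduce coefficients mod 7: 4·t ≡ 2 (mod 7).
    The inverse of 4 mod 7 is 2 (since 4·2 = 8 = 1·7 + 1), so t ≡ 2·2 = 4 ≡ 4 (mod 7).
    Then x = 34 + 39·4 = 190, valid modulo lcm(39, 7) = 273: x ≡ 190 (mod 273).
  Combine with x ≡ 0 (mod 5); new modulus lcm = 1365.
    Write x = 190 + 273·t and substitute into x ≡ 0 (mod 5): 273·t ≡ 0 − 190 = -190 (mod 5).
    Reduce coefficients mod 5: 3·t ≡ 0 (mod 5).
    The inverse of 3 mod 5 is 2 (since 3·2 = 6 = 1·5 + 1), so t ≡ 2·0 = 0 ≡ 0 (mod 5).
    Then x = 190 + 273·0 = 190, valid modulo lcm(273, 5) = 1365: x ≡ 190 (mod 1365).
Verify against each original: 190 mod 13 = 8, 190 mod 3 = 1, 190 mod 7 = 1, 190 mod 5 = 0.

x ≡ 190 (mod 1365).


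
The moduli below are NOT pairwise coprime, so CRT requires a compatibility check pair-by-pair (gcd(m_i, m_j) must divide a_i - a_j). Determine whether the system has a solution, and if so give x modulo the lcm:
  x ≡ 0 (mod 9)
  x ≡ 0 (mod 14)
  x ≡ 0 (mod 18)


Moduli 9, 14, 18 are not pairwise coprime, so CRT works modulo lcm(m_i) when all pairwise compatibility conditions hold.
Pairwise compatibility: gcd(m_i, m_j) must divide a_i - a_j for every pair.
Merge one congruence at a time:
  Start: x ≡ 0 (mod 9).
  Combine with x ≡ 0 (mod 14): gcd(9, 14) = 1; 0 - 0 = 0, which IS divisible by 1, so compatible.
    Write x = 0 + 9·t and substitute into x ≡ 0 (mod 14): 9·t ≡ 0 − 0 = 0 (mod 14).
    The inverse of 9 mod 14 is 11 (since 9·11 = 99 = 7·14 + 1), so t ≡ 11·0 = 0 ≡ 0 (mod 14).
    Then x = 0 + 9·0 = 0, valid modulo lcm(9, 14) = 126: x ≡ 0 (mod 126).
  Combine with x ≡ 0 (mod 18): gcd(126, 18) = 18; 0 - 0 = 0, which IS divisible by 18, so compatible.
    Write x = 0 + 126·t and substitute into x ≡ 0 (mod 18): 126·t ≡ 0 − 0 = 0 (mod 18).
    Divide the congruence (and modulus) by g = 18: 7·t ≡ 0 (mod 1).
    Modulo 1 every t works; take t = 0.
    Then x = 0 + 126·0 = 0, valid modulo lcm(126, 18) = 126: x ≡ 0 (mod 126).
Verify: 0 mod 9 = 0, 0 mod 14 = 0, 0 mod 18 = 0.

x ≡ 0 (mod 126).


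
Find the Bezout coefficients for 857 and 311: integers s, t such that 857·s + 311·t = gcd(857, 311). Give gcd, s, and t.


Euclidean algorithm on (857, 311) — divide until remainder is 0:
  857 = 2 · 311 + 235
  311 = 1 · 235 + 76
  235 = 3 · 76 + 7
  76 = 10 · 7 + 6
  7 = 1 · 6 + 1
  6 = 6 · 1 + 0
gcd(857, 311) = 1.
Track Bezout coefficients alongside the remainders: start with r₀ = 857 = a·1 + b·0 (s = 1, t = 0) and r₁ = 311 = a·0 + b·1 (s = 0, t = 1); each new remainder r_{k+1} = r_{k-1} − q_k·r_k inherits s_{k+1} = s_{k-1} − q_k·s_k, t_{k+1} = t_{k-1} − q_k·t_k, so r_k = a·s_k + b·t_k at every step:
  q = 2: r = 235, s = 1 − 2·0 = 1, t = 0 − 2·1 = -2  (check: 857·1 + 311·(-2) = 235)
  q = 1: r = 76, s = 0 − 1·1 = -1, t = 1 − 1·(-2) = 3  (check: 857·(-1) + 311·3 = 76)
  q = 3: r = 7, s = 1 − 3·(-1) = 4, t = -2 − 3·3 = -11  (check: 857·4 + 311·(-11) = 7)
  q = 10: r = 6, s = -1 − 10·4 = -41, t = 3 − 10·(-11) = 113  (check: 857·(-41) + 311·113 = 6)
  q = 1: r = 1, s = 4 − 1·(-41) = 45, t = -11 − 1·113 = -124  (check: 857·45 + 311·(-124) = 1)
The row with r = 1 (the gcd) gives the Bezout coefficients s = 45, t = -124.
Result: 857 · (45) + 311 · (-124) = 1.

gcd(857, 311) = 1; s = 45, t = -124 (check: 857·45 + 311·(-124) = 1).


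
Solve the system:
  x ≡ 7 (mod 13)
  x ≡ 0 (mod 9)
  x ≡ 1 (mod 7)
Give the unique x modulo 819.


Moduli 13, 9, 7 are pairwise coprime; by CRT there is a unique solution modulo M = 13 · 9 · 7 = 819.
Solve pairwise, accumulating the modulus:
  Start with x ≡ 7 (mod 13).
  Combine with x ≡ 0 (mod 9): since gcd(13, 9) = 1, we get a unique residue mod 117.
    Write x = 7 + 13·t and substitute into x ≡ 0 (mod 9): 13·t ≡ 0 − 7 = -7 (mod 9).
    Reduce coefficients mod 9: 4·t ≡ 2 (mod 9).
    The inverse of 4 mod 9 is 7 (since 4·7 = 28 = 3·9 + 1), so t ≡ 7·2 = 14 ≡ 5 (mod 9).
    Then x = 7 + 13·5 = 72, valid modulo lcm(13, 9) = 117: x ≡ 72 (mod 117).
  Combine with x ≡ 1 (mod 7): since gcd(117, 7) = 1, we get a unique residue mod 819.
    Write x = 72 + 117·t and substitute into x ≡ 1 (mod 7): 117·t ≡ 1 − 72 = -71 (mod 7).
    Reduce coefficients mod 7: 5·t ≡ 6 (mod 7).
    The inverse of 5 mod 7 is 3 (since 5·3 = 15 = 2·7 + 1), so t ≡ 3·6 = 18 ≡ 4 (mod 7).
    Then x = 72 + 117·4 = 540, valid modulo lcm(117, 7) = 819: x ≡ 540 (mod 819).
Verify: 540 mod 13 = 7 ✓, 540 mod 9 = 0 ✓, 540 mod 7 = 1 ✓.

x ≡ 540 (mod 819).


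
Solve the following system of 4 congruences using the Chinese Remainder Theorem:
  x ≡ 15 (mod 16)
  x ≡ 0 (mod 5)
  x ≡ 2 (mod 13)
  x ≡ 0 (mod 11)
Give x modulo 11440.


Product of moduli M = 16 · 5 · 13 · 11 = 11440.
Merge one congruence at a time:
  Start: x ≡ 15 (mod 16).
  Combine with x ≡ 0 (mod 5); new modulus lcm = 80.
    Write x = 15 + 16·t and substitute into x ≡ 0 (mod 5): 16·t ≡ 0 − 15 = -15 (mod 5).
    Reduce coefficients mod 5: 1·t ≡ 0 (mod 5).
    So t ≡ 0 (mod 5).
    Then x = 15 + 16·0 = 15, valid modulo lcm(16, 5) = 80: x ≡ 15 (mod 80).
  Combine with x ≡ 2 (mod 13); new modulus lcm = 1040.
    Write x = 15 + 80·t and substitute into x ≡ 2 (mod 13): 80·t ≡ 2 − 15 = -13 (mod 13).
    Reduce coefficients mod 13: 2·t ≡ 0 (mod 13).
    The inverse of 2 mod 13 is 7 (since 2·7 = 14 = 1·13 + 1), so t ≡ 7·0 = 0 ≡ 0 (mod 13).
    Then x = 15 + 80·0 = 15, valid modulo lcm(80, 13) = 1040: x ≡ 15 (mod 1040).
  Combine with x ≡ 0 (mod 11); new modulus lcm = 11440.
    Write x = 15 + 1040·t and substitute into x ≡ 0 (mod 11): 1040·t ≡ 0 − 15 = -15 (mod 11).
    Reduce coefficients mod 11: 6·t ≡ 7 (mod 11).
    The inverse of 6 mod 11 is 2 (since 6·2 = 12 = 1·11 + 1), so t ≡ 2·7 = 14 ≡ 3 (mod 11).
    Then x = 15 + 1040·3 = 3135, valid modulo lcm(1040, 11) = 11440: x ≡ 3135 (mod 11440).
Verify against each original: 3135 mod 16 = 15, 3135 mod 5 = 0, 3135 mod 13 = 2, 3135 mod 11 = 0.

x ≡ 3135 (mod 11440).


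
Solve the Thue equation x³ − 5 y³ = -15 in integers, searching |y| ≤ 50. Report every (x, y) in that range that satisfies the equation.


The equation is x³ - 5y³ = -15. For fixed y, x³ = 5·y³ − 15, so a solution requires the RHS to be a perfect cube.
Strategy: iterate y from -50 to 50, compute RHS = 5·y³ − 15, and check whether it is a (positive or negative) perfect cube.
Check small values of y:
  y = 0: RHS = -15 is not a perfect cube.
  y = 1: RHS = -10 is not a perfect cube.
  y = -1: RHS = -20 is not a perfect cube.
  y = 2: RHS = 25 is not a perfect cube.
  y = -2: RHS = -55 is not a perfect cube.
  y = 3: RHS = 120 is not a perfect cube.
  y = -3: RHS = -150 is not a perfect cube.
Continuing the search up to |y| = 50 finds no solutions either.
No (x, y) in the scanned range satisfies the equation.

No integer solutions with |y| ≤ 50.


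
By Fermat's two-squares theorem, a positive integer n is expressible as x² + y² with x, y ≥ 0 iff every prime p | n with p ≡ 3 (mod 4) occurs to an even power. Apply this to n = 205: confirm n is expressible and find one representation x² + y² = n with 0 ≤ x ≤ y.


Step 1: Factor n = 205 = 5 · 41.
Step 2: Check the mod-4 condition on each prime factor: 5 ≡ 1 (mod 4), exponent 1; 41 ≡ 1 (mod 4), exponent 1.
All primes ≡ 3 (mod 4) appear to even exponent (or don't appear), so by the two-squares theorem n IS expressible as a sum of two squares.
Step 3: Build a representation. Here n = 5 · 41 is a product of primes ≡ 1 (mod 4). Each prime p ≡ 1 (mod 4) is itself a sum of two squares; find a² by testing p − a² for a perfect square:
  5: 5 − 1² = 4 = 2² ⇒ 5 = 1² + 2².
  41: 41 − 1² = 40, 41 − 2² = 37, 41 − 3² = 32, 41 − 4² = 25 = 5² ⇒ 41 = 4² + 5².
  Combine using the Brahmagupta–Fibonacci identity (a² + b²)(c² + d²) = (ac − bd)² + (ad + bc)² = (ac + bd)² + (ad − bc)²:
  5 · 41 = 205: from (1² + 2²)(4² + 5²), take (1·4 − 2·5, 1·5 + 2·4) = (4 − 10, 5 + 8) = (-6, 13); dropping signs (only squares matter) gives (6, 13); check 6² + 13² = 36 + 169 = 205 ✓.
Step 4: Order so x ≤ y and verify: 6² + 13² = 36 + 169 = 205 = n. ✓

n = 205 = 6² + 13² (one valid representation with x ≤ y).


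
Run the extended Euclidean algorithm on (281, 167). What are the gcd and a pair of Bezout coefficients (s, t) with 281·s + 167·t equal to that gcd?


Euclidean algorithm on (281, 167) — divide until remainder is 0:
  281 = 1 · 167 + 114
  167 = 1 · 114 + 53
  114 = 2 · 53 + 8
  53 = 6 · 8 + 5
  8 = 1 · 5 + 3
  5 = 1 · 3 + 2
  3 = 1 · 2 + 1
  2 = 2 · 1 + 0
gcd(281, 167) = 1.
Track Bezout coefficients alongside the remainders: start with r₀ = 281 = a·1 + b·0 (s = 1, t = 0) and r₁ = 167 = a·0 + b·1 (s = 0, t = 1); each new remainder r_{k+1} = r_{k-1} − q_k·r_k inherits s_{k+1} = s_{k-1} − q_k·s_k, t_{k+1} = t_{k-1} − q_k·t_k, so r_k = a·s_k + b·t_k at every step:
  q = 1: r = 114, s = 1 − 1·0 = 1, t = 0 − 1·1 = -1  (check: 281·1 + 167·(-1) = 114)
  q = 1: r = 53, s = 0 − 1·1 = -1, t = 1 − 1·(-1) = 2  (check: 281·(-1) + 167·2 = 53)
  q = 2: r = 8, s = 1 − 2·(-1) = 3, t = -1 − 2·2 = -5  (check: 281·3 + 167·(-5) = 8)
  q = 6: r = 5, s = -1 − 6·3 = -19, t = 2 − 6·(-5) = 32  (check: 281·(-19) + 167·32 = 5)
  q = 1: r = 3, s = 3 − 1·(-19) = 22, t = -5 − 1·32 = -37  (check: 281·22 + 167·(-37) = 3)
  q = 1: r = 2, s = -19 − 1·22 = -41, t = 32 − 1·(-37) = 69  (check: 281·(-41) + 167·69 = 2)
  q = 1: r = 1, s = 22 − 1·(-41) = 63, t = -37 − 1·69 = -106  (check: 281·63 + 167·(-106) = 1)
The row with r = 1 (the gcd) gives the Bezout coefficients s = 63, t = -106.
Result: 281 · (63) + 167 · (-106) = 1.

gcd(281, 167) = 1; s = 63, t = -106 (check: 281·63 + 167·(-106) = 1).


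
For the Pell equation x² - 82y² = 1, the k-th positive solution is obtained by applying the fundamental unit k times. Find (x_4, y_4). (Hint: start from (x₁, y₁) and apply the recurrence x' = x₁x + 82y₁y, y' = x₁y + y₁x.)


Step 1: Find the fundamental solution (x₁, y₁) of x² - 82y² = 1.
  Expand √82 as a continued fraction. a₀ = ⌊√82⌋ = 9; iterate m_{k+1} = d_k·a_k − m_k, d_{k+1} = (82 − m_{k+1}²)/d_k, a_{k+1} = ⌊(a₀ + m_{k+1})/d_{k+1}⌋ (starting m₀ = 0, d₀ = 1), with convergents p_k = a_k·p_{k-1} + p_{k-2}, q_k = a_k·q_{k-1} + q_{k-2} (p₋₁ = 1, q₋₁ = 0):
  k = 0: a₀ = 9; p₀/q₀ = 9/1; p₀² − 82·q₀² = 81 − 82 = -1.
  k = 1: m = 9, d = 1, a = ⌊(9 + 9)/1⌋ = 18; p/q = (18·9 + 1)/(18·1 + 0) = 163/18; p² − 82·q² = 26569 − 26568 = 1.
  The first convergent with p² − 82·q² = 1 gives the fundamental solution (x₁, y₁) = (163, 18).
Step 2: Apply the recurrence (x_{n+1}, y_{n+1}) = (x₁x_n + 82y₁y_n, x₁y_n + y₁x_n) repeatedly.
  From (x_1, y_1) = (163, 18): x_2 = 163·163 + 82·18·18 = 53137; y_2 = 163·18 + 18·163 = 5868.
  From (x_2, y_2) = (53137, 5868): x_3 = 163·53137 + 82·18·5868 = 17322499; y_3 = 163·5868 + 18·53137 = 1912950.
  From (x_3, y_3) = (17322499, 1912950): x_4 = 163·17322499 + 82·18·1912950 = 5647081537; y_4 = 163·1912950 + 18·17322499 = 623615832.
Step 3: Verify x_4² - 82·y_4² = 31889529885526282369 - 31889529885526282368 = 1 (should be 1). ✓

(x_1, y_1) = (163, 18); (x_4, y_4) = (5647081537, 623615832).


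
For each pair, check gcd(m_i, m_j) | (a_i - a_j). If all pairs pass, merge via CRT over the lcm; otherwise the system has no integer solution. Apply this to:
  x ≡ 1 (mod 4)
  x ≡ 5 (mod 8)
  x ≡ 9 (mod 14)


Moduli 4, 8, 14 are not pairwise coprime, so CRT works modulo lcm(m_i) when all pairwise compatibility conditions hold.
Pairwise compatibility: gcd(m_i, m_j) must divide a_i - a_j for every pair.
Merge one congruence at a time:
  Start: x ≡ 1 (mod 4).
  Combine with x ≡ 5 (mod 8): gcd(4, 8) = 4; 5 - 1 = 4, which IS divisible by 4, so compatible.
    Write x = 1 + 4·t and substitute into x ≡ 5 (mod 8): 4·t ≡ 5 − 1 = 4 (mod 8).
    Divide the congruence (and modulus) by g = 4: 1·t ≡ 1 (mod 2).
    So t ≡ 1 (mod 2).
    Then x = 1 + 4·1 = 5, valid modulo lcm(4, 8) = 8: x ≡ 5 (mod 8).
  Combine with x ≡ 9 (mod 14): gcd(8, 14) = 2; 9 - 5 = 4, which IS divisible by 2, so compatible.
    Write x = 5 + 8·t and substitute into x ≡ 9 (mod 14): 8·t ≡ 9 − 5 = 4 (mod 14).
    Divide the congruence (and modulus) by g = 2: 4·t ≡ 2 (mod 7).
    The inverse of 4 mod 7 is 2 (since 4·2 = 8 = 1·7 + 1), so t ≡ 2·2 = 4 ≡ 4 (mod 7).
    Then x = 5 + 8·4 = 37, valid modulo lcm(8, 14) = 56: x ≡ 37 (mod 56).
Verify: 37 mod 4 = 1, 37 mod 8 = 5, 37 mod 14 = 9.

x ≡ 37 (mod 56).


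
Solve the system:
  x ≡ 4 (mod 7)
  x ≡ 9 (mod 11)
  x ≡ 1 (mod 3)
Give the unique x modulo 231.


Moduli 7, 11, 3 are pairwise coprime; by CRT there is a unique solution modulo M = 7 · 11 · 3 = 231.
Solve pairwise, accumulating the modulus:
  Start with x ≡ 4 (mod 7).
  Combine with x ≡ 9 (mod 11): since gcd(7, 11) = 1, we get a unique residue mod 77.
    Write x = 4 + 7·t and substitute into x ≡ 9 (mod 11): 7·t ≡ 9 − 4 = 5 (mod 11).
    The inverse of 7 mod 11 is 8 (since 7·8 = 56 = 5·11 + 1), so t ≡ 8·5 = 40 ≡ 7 (mod 11).
    Then x = 4 + 7·7 = 53, valid modulo lcm(7, 11) = 77: x ≡ 53 (mod 77).
  Combine with x ≡ 1 (mod 3): since gcd(77, 3) = 1, we get a unique residue mod 231.
    Write x = 53 + 77·t and substitute into x ≡ 1 (mod 3): 77·t ≡ 1 − 53 = -52 (mod 3).
    Reduce coefficients mod 3: 2·t ≡ 2 (mod 3).
    The inverse of 2 mod 3 is 2 (since 2·2 = 4 = 1·3 + 1), so t ≡ 2·2 = 4 ≡ 1 (mod 3).
    Then x = 53 + 77·1 = 130, valid modulo lcm(77, 3) = 231: x ≡ 130 (mod 231).
Verify: 130 mod 7 = 4 ✓, 130 mod 11 = 9 ✓, 130 mod 3 = 1 ✓.

x ≡ 130 (mod 231).


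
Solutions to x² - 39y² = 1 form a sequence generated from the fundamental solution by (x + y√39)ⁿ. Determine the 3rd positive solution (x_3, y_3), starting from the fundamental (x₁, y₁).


Step 1: Find the fundamental solution (x₁, y₁) of x² - 39y² = 1.
  Expand √39 as a continued fraction. a₀ = ⌊√39⌋ = 6; iterate m_{k+1} = d_k·a_k − m_k, d_{k+1} = (39 − m_{k+1}²)/d_k, a_{k+1} = ⌊(a₀ + m_{k+1})/d_{k+1}⌋ (starting m₀ = 0, d₀ = 1), with convergents p_k = a_k·p_{k-1} + p_{k-2}, q_k = a_k·q_{k-1} + q_{k-2} (p₋₁ = 1, q₋₁ = 0):
  k = 0: a₀ = 6; p₀/q₀ = 6/1; p₀² − 39·q₀² = 36 − 39 = -3.
  k = 1: m = 6, d = 3, a = ⌊(6 + 6)/3⌋ = 4; p/q = (4·6 + 1)/(4·1 + 0) = 25/4; p² − 39·q² = 625 − 624 = 1.
  The first convergent with p² − 39·q² = 1 gives the fundamental solution (x₁, y₁) = (25, 4).
Step 2: Apply the recurrence (x_{n+1}, y_{n+1}) = (x₁x_n + 39y₁y_n, x₁y_n + y₁x_n) repeatedly.
  From (x_1, y_1) = (25, 4): x_2 = 25·25 + 39·4·4 = 1249; y_2 = 25·4 + 4·25 = 200.
  From (x_2, y_2) = (1249, 200): x_3 = 25·1249 + 39·4·200 = 62425; y_3 = 25·200 + 4·1249 = 9996.
Step 3: Verify x_3² - 39·y_3² = 3896880625 - 3896880624 = 1 (should be 1). ✓

(x_1, y_1) = (25, 4); (x_3, y_3) = (62425, 9996).


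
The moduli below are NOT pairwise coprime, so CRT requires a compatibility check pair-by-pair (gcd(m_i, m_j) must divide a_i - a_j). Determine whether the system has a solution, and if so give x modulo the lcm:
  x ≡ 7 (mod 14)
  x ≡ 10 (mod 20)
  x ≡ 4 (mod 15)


Moduli 14, 20, 15 are not pairwise coprime, so CRT works modulo lcm(m_i) when all pairwise compatibility conditions hold.
Pairwise compatibility: gcd(m_i, m_j) must divide a_i - a_j for every pair.
Merge one congruence at a time:
  Start: x ≡ 7 (mod 14).
  Combine with x ≡ 10 (mod 20): gcd(14, 20) = 2, and 10 - 7 = 3 is NOT divisible by 2.
    ⇒ system is inconsistent (no integer solution).

No solution (the system is inconsistent).


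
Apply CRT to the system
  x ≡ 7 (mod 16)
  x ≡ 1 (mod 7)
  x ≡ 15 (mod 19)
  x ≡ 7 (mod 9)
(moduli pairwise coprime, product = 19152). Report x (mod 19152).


Product of moduli M = 16 · 7 · 19 · 9 = 19152.
Merge one congruence at a time:
  Start: x ≡ 7 (mod 16).
  Combine with x ≡ 1 (mod 7); new modulus lcm = 112.
    Write x = 7 + 16·t and substitute into x ≡ 1 (mod 7): 16·t ≡ 1 − 7 = -6 (mod 7).
    Reduce coefficients mod 7: 2·t ≡ 1 (mod 7).
    The inverse of 2 mod 7 is 4 (since 2·4 = 8 = 1·7 + 1), so t ≡ 4·1 = 4 ≡ 4 (mod 7).
    Then x = 7 + 16·4 = 71, valid modulo lcm(16, 7) = 112: x ≡ 71 (mod 112).
  Combine with x ≡ 15 (mod 19); new modulus lcm = 2128.
    Write x = 71 + 112·t and substitute into x ≡ 15 (mod 19): 112·t ≡ 15 − 71 = -56 (mod 19).
    Reduce coefficients mod 19: 17·t ≡ 1 (mod 19).
    The inverse of 17 mod 19 is 9 (since 17·9 = 153 = 8·19 + 1), so t ≡ 9·1 = 9 ≡ 9 (mod 19).
    Then x = 71 + 112·9 = 1079, valid modulo lcm(112, 19) = 2128: x ≡ 1079 (mod 2128).
  Combine with x ≡ 7 (mod 9); new modulus lcm = 19152.
    Write x = 1079 + 2128·t and substitute into x ≡ 7 (mod 9): 2128·t ≡ 7 − 1079 = -1072 (mod 9).
    Reduce coefficients mod 9: 4·t ≡ 8 (mod 9).
    The inverse of 4 mod 9 is 7 (since 4·7 = 28 = 3·9 + 1), so t ≡ 7·8 = 56 ≡ 2 (mod 9).
    Then x = 1079 + 2128·2 = 5335, valid modulo lcm(2128, 9) = 19152: x ≡ 5335 (mod 19152).
Verify against each original: 5335 mod 16 = 7, 5335 mod 7 = 1, 5335 mod 19 = 15, 5335 mod 9 = 7.

x ≡ 5335 (mod 19152).


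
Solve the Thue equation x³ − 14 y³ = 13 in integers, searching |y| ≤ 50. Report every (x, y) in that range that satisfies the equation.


The equation is x³ - 14y³ = 13. For fixed y, x³ = 14·y³ + 13, so a solution requires the RHS to be a perfect cube.
Strategy: iterate y from -50 to 50, compute RHS = 14·y³ + 13, and check whether it is a (positive or negative) perfect cube.
Check small values of y:
  y = 0: RHS = 13 is not a perfect cube.
  y = 1: RHS = 27 = (3)³ ⇒ x = 3 works.
  y = -1: RHS = -1 = (-1)³ ⇒ x = -1 works.
  y = 2: RHS = 125 = (5)³ ⇒ x = 5 works.
  y = -2: RHS = -99 is not a perfect cube.
  y = 3: RHS = 391 is not a perfect cube.
  y = -3: RHS = -365 is not a perfect cube.
Continuing the search up to |y| = 50 finds no further solutions beyond those listed.
Collected solutions: (-1, -1), (3, 1), (5, 2).

Solutions (with |y| ≤ 50): (-1, -1), (3, 1), (5, 2).


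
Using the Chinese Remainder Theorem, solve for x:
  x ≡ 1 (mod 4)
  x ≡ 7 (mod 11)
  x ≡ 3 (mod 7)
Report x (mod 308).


Moduli 4, 11, 7 are pairwise coprime; by CRT there is a unique solution modulo M = 4 · 11 · 7 = 308.
Solve pairwise, accumulating the modulus:
  Start with x ≡ 1 (mod 4).
  Combine with x ≡ 7 (mod 11): since gcd(4, 11) = 1, we get a unique residue mod 44.
    Write x = 1 + 4·t and substitute into x ≡ 7 (mod 11): 4·t ≡ 7 − 1 = 6 (mod 11).
    The inverse of 4 mod 11 is 3 (since 4·3 = 12 = 1·11 + 1), so t ≡ 3·6 = 18 ≡ 7 (mod 11).
    Then x = 1 + 4·7 = 29, valid modulo lcm(4, 11) = 44: x ≡ 29 (mod 44).
  Combine with x ≡ 3 (mod 7): since gcd(44, 7) = 1, we get a unique residue mod 308.
    Write x = 29 + 44·t and substitute into x ≡ 3 (mod 7): 44·t ≡ 3 − 29 = -26 (mod 7).
    Reduce coefficients mod 7: 2·t ≡ 2 (mod 7).
    The inverse of 2 mod 7 is 4 (since 2·4 = 8 = 1·7 + 1), so t ≡ 4·2 = 8 ≡ 1 (mod 7).
    Then x = 29 + 44·1 = 73, valid modulo lcm(44, 7) = 308: x ≡ 73 (mod 308).
Verify: 73 mod 4 = 1 ✓, 73 mod 11 = 7 ✓, 73 mod 7 = 3 ✓.

x ≡ 73 (mod 308).


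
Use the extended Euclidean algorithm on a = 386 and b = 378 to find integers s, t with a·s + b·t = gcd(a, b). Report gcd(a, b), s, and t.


Euclidean algorithm on (386, 378) — divide until remainder is 0:
  386 = 1 · 378 + 8
  378 = 47 · 8 + 2
  8 = 4 · 2 + 0
gcd(386, 378) = 2.
Track Bezout coefficients alongside the remainders: start with r₀ = 386 = a·1 + b·0 (s = 1, t = 0) and r₁ = 378 = a·0 + b·1 (s = 0, t = 1); each new remainder r_{k+1} = r_{k-1} − q_k·r_k inherits s_{k+1} = s_{k-1} − q_k·s_k, t_{k+1} = t_{k-1} − q_k·t_k, so r_k = a·s_k + b·t_k at every step:
  q = 1: r = 8, s = 1 − 1·0 = 1, t = 0 − 1·1 = -1  (check: 386·1 + 378·(-1) = 8)
  q = 47: r = 2, s = 0 − 47·1 = -47, t = 1 − 47·(-1) = 48  (check: 386·(-47) + 378·48 = 2)
The row with r = 2 (the gcd) gives the Bezout coefficients s = -47, t = 48.
Result: 386 · (-47) + 378 · (48) = 2.

gcd(386, 378) = 2; s = -47, t = 48 (check: 386·(-47) + 378·48 = 2).


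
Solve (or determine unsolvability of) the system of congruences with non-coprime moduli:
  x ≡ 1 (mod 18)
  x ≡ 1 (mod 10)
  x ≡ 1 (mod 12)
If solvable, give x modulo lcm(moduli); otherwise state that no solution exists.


Moduli 18, 10, 12 are not pairwise coprime, so CRT works modulo lcm(m_i) when all pairwise compatibility conditions hold.
Pairwise compatibility: gcd(m_i, m_j) must divide a_i - a_j for every pair.
Merge one congruence at a time:
  Start: x ≡ 1 (mod 18).
  Combine with x ≡ 1 (mod 10): gcd(18, 10) = 2; 1 - 1 = 0, which IS divisible by 2, so compatible.
    Write x = 1 + 18·t and substitute into x ≡ 1 (mod 10): 18·t ≡ 1 − 1 = 0 (mod 10).
    Divide the congruence (and modulus) by g = 2: 9·t ≡ 0 (mod 5).
    Reduce coefficients mod 5: 4·t ≡ 0 (mod 5).
    The inverse of 4 mod 5 is 4 (since 4·4 = 16 = 3·5 + 1), so t ≡ 4·0 = 0 ≡ 0 (mod 5).
    Then x = 1 + 18·0 = 1, valid modulo lcm(18, 10) = 90: x ≡ 1 (mod 90).
  Combine with x ≡ 1 (mod 12): gcd(90, 12) = 6; 1 - 1 = 0, which IS divisible by 6, so compatible.
    Write x = 1 + 90·t and substitute into x ≡ 1 (mod 12): 90·t ≡ 1 − 1 = 0 (mod 12).
    Divide the congruence (and modulus) by g = 6: 15·t ≡ 0 (mod 2).
    Reduce coefficients mod 2: 1·t ≡ 0 (mod 2).
    So t ≡ 0 (mod 2).
    Then x = 1 + 90·0 = 1, valid modulo lcm(90, 12) = 180: x ≡ 1 (mod 180).
Verify: 1 mod 18 = 1, 1 mod 10 = 1, 1 mod 12 = 1.

x ≡ 1 (mod 180).


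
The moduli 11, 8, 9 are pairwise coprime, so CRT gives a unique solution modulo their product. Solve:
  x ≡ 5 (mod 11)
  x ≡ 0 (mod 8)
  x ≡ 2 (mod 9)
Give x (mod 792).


Moduli 11, 8, 9 are pairwise coprime; by CRT there is a unique solution modulo M = 11 · 8 · 9 = 792.
Solve pairwise, accumulating the modulus:
  Start with x ≡ 5 (mod 11).
  Combine with x ≡ 0 (mod 8): since gcd(11, 8) = 1, we get a unique residue mod 88.
    Write x = 5 + 11·t and substitute into x ≡ 0 (mod 8): 11·t ≡ 0 − 5 = -5 (mod 8).
    Reduce coefficients mod 8: 3·t ≡ 3 (mod 8).
    The inverse of 3 mod 8 is 3 (since 3·3 = 9 = 1·8 + 1), so t ≡ 3·3 = 9 ≡ 1 (mod 8).
    Then x = 5 + 11·1 = 16, valid modulo lcm(11, 8) = 88: x ≡ 16 (mod 88).
  Combine with x ≡ 2 (mod 9): since gcd(88, 9) = 1, we get a unique residue mod 792.
    Write x = 16 + 88·t and substitute into x ≡ 2 (mod 9): 88·t ≡ 2 − 16 = -14 (mod 9).
    Reduce coefficients mod 9: 7·t ≡ 4 (mod 9).
    The inverse of 7 mod 9 is 4 (since 7·4 = 28 = 3·9 + 1), so t ≡ 4·4 = 16 ≡ 7 (mod 9).
    Then x = 16 + 88·7 = 632, valid modulo lcm(88, 9) = 792: x ≡ 632 (mod 792).
Verify: 632 mod 11 = 5 ✓, 632 mod 8 = 0 ✓, 632 mod 9 = 2 ✓.

x ≡ 632 (mod 792).


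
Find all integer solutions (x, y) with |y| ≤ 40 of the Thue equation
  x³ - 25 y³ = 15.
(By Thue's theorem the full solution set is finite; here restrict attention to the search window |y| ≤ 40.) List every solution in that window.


The equation is x³ - 25y³ = 15. For fixed y, x³ = 25·y³ + 15, so a solution requires the RHS to be a perfect cube.
Strategy: iterate y from -40 to 40, compute RHS = 25·y³ + 15, and check whether it is a (positive or negative) perfect cube.
Check small values of y:
  y = 0: RHS = 15 is not a perfect cube.
  y = 1: RHS = 40 is not a perfect cube.
  y = -1: RHS = -10 is not a perfect cube.
  y = 2: RHS = 215 is not a perfect cube.
  y = -2: RHS = -185 is not a perfect cube.
  y = 3: RHS = 690 is not a perfect cube.
  y = -3: RHS = -660 is not a perfect cube.
Continuing the search up to |y| = 40 finds no solutions either.
No (x, y) in the scanned range satisfies the equation.

No integer solutions with |y| ≤ 40.


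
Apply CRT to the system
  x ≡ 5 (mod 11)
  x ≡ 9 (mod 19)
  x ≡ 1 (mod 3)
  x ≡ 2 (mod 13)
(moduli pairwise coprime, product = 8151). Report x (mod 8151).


Product of moduli M = 11 · 19 · 3 · 13 = 8151.
Merge one congruence at a time:
  Start: x ≡ 5 (mod 11).
  Combine with x ≡ 9 (mod 19); new modulus lcm = 209.
    Write x = 5 + 11·t and substitute into x ≡ 9 (mod 19): 11·t ≡ 9 − 5 = 4 (mod 19).
    The inverse of 11 mod 19 is 7 (since 11·7 = 77 = 4·19 + 1), so t ≡ 7·4 = 28 ≡ 9 (mod 19).
    Then x = 5 + 11·9 = 104, valid modulo lcm(11, 19) = 209: x ≡ 104 (mod 209).
  Combine with x ≡ 1 (mod 3); new modulus lcm = 627.
    Write x = 104 + 209·t and substitute into x ≡ 1 (mod 3): 209·t ≡ 1 − 104 = -103 (mod 3).
    Reduce coefficients mod 3: 2·t ≡ 2 (mod 3).
    The inverse of 2 mod 3 is 2 (since 2·2 = 4 = 1·3 + 1), so t ≡ 2·2 = 4 ≡ 1 (mod 3).
    Then x = 104 + 209·1 = 313, valid modulo lcm(209, 3) = 627: x ≡ 313 (mod 627).
  Combine with x ≡ 2 (mod 13); new modulus lcm = 8151.
    Write x = 313 + 627·t and substitute into x ≡ 2 (mod 13): 627·t ≡ 2 − 313 = -311 (mod 13).
    Reduce coefficients mod 13: 3·t ≡ 1 (mod 13).
    The inverse of 3 mod 13 is 9 (since 3·9 = 27 = 2·13 + 1), so t ≡ 9·1 = 9 ≡ 9 (mod 13).
    Then x = 313 + 627·9 = 5956, valid modulo lcm(627, 13) = 8151: x ≡ 5956 (mod 8151).
Verify against each original: 5956 mod 11 = 5, 5956 mod 19 = 9, 5956 mod 3 = 1, 5956 mod 13 = 2.

x ≡ 5956 (mod 8151).


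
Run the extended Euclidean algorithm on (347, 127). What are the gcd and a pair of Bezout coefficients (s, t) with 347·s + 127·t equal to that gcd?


Euclidean algorithm on (347, 127) — divide until remainder is 0:
  347 = 2 · 127 + 93
  127 = 1 · 93 + 34
  93 = 2 · 34 + 25
  34 = 1 · 25 + 9
  25 = 2 · 9 + 7
  9 = 1 · 7 + 2
  7 = 3 · 2 + 1
  2 = 2 · 1 + 0
gcd(347, 127) = 1.
Track Bezout coefficients alongside the remainders: start with r₀ = 347 = a·1 + b·0 (s = 1, t = 0) and r₁ = 127 = a·0 + b·1 (s = 0, t = 1); each new remainder r_{k+1} = r_{k-1} − q_k·r_k inherits s_{k+1} = s_{k-1} − q_k·s_k, t_{k+1} = t_{k-1} − q_k·t_k, so r_k = a·s_k + b·t_k at every step:
  q = 2: r = 93, s = 1 − 2·0 = 1, t = 0 − 2·1 = -2  (check: 347·1 + 127·(-2) = 93)
  q = 1: r = 34, s = 0 − 1·1 = -1, t = 1 − 1·(-2) = 3  (check: 347·(-1) + 127·3 = 34)
  q = 2: r = 25, s = 1 − 2·(-1) = 3, t = -2 − 2·3 = -8  (check: 347·3 + 127·(-8) = 25)
  q = 1: r = 9, s = -1 − 1·3 = -4, t = 3 − 1·(-8) = 11  (check: 347·(-4) + 127·11 = 9)
  q = 2: r = 7, s = 3 − 2·(-4) = 11, t = -8 − 2·11 = -30  (check: 347·11 + 127·(-30) = 7)
  q = 1: r = 2, s = -4 − 1·11 = -15, t = 11 − 1·(-30) = 41  (check: 347·(-15) + 127·41 = 2)
  q = 3: r = 1, s = 11 − 3·(-15) = 56, t = -30 − 3·41 = -153  (check: 347·56 + 127·(-153) = 1)
The row with r = 1 (the gcd) gives the Bezout coefficients s = 56, t = -153.
Result: 347 · (56) + 127 · (-153) = 1.

gcd(347, 127) = 1; s = 56, t = -153 (check: 347·56 + 127·(-153) = 1).


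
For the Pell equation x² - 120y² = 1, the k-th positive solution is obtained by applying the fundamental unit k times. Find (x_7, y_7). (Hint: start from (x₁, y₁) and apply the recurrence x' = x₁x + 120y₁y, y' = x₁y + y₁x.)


Step 1: Find the fundamental solution (x₁, y₁) of x² - 120y² = 1.
  Expand √120 as a continued fraction. a₀ = ⌊√120⌋ = 10; iterate m_{k+1} = d_k·a_k − m_k, d_{k+1} = (120 − m_{k+1}²)/d_k, a_{k+1} = ⌊(a₀ + m_{k+1})/d_{k+1}⌋ (starting m₀ = 0, d₀ = 1), with convergents p_k = a_k·p_{k-1} + p_{k-2}, q_k = a_k·q_{k-1} + q_{k-2} (p₋₁ = 1, q₋₁ = 0):
  k = 0: a₀ = 10; p₀/q₀ = 10/1; p₀² − 120·q₀² = 100 − 120 = -20.
  k = 1: m = 10, d = 20, a = ⌊(10 + 10)/20⌋ = 1; p/q = (1·10 + 1)/(1·1 + 0) = 11/1; p² − 120·q² = 121 − 120 = 1.
  The first convergent with p² − 120·q² = 1 gives the fundamental solution (x₁, y₁) = (11, 1).
Step 2: Apply the recurrence (x_{n+1}, y_{n+1}) = (x₁x_n + 120y₁y_n, x₁y_n + y₁x_n) repeatedly.
  From (x_1, y_1) = (11, 1): x_2 = 11·11 + 120·1·1 = 241; y_2 = 11·1 + 1·11 = 22.
  From (x_2, y_2) = (241, 22): x_3 = 11·241 + 120·1·22 = 5291; y_3 = 11·22 + 1·241 = 483.
  From (x_3, y_3) = (5291, 483): x_4 = 11·5291 + 120·1·483 = 116161; y_4 = 11·483 + 1·5291 = 10604.
  From (x_4, y_4) = (116161, 10604): x_5 = 11·116161 + 120·1·10604 = 2550251; y_5 = 11·10604 + 1·116161 = 232805.
  From (x_5, y_5) = (2550251, 232805): x_6 = 11·2550251 + 120·1·232805 = 55989361; y_6 = 11·232805 + 1·2550251 = 5111106.
  From (x_6, y_6) = (55989361, 5111106): x_7 = 11·55989361 + 120·1·5111106 = 1229215691; y_7 = 11·5111106 + 1·55989361 = 112211527.
Step 3: Verify x_7² - 120·y_7² = 1510971215000607481 - 1510971215000607480 = 1 (should be 1). ✓

(x_1, y_1) = (11, 1); (x_7, y_7) = (1229215691, 112211527).


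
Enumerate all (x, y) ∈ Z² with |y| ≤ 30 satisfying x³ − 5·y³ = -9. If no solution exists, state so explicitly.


The equation is x³ - 5y³ = -9. For fixed y, x³ = 5·y³ − 9, so a solution requires the RHS to be a perfect cube.
Strategy: iterate y from -30 to 30, compute RHS = 5·y³ − 9, and check whether it is a (positive or negative) perfect cube.
Check small values of y:
  y = 0: RHS = -9 is not a perfect cube.
  y = 1: RHS = -4 is not a perfect cube.
  y = -1: RHS = -14 is not a perfect cube.
  y = 2: RHS = 31 is not a perfect cube.
  y = -2: RHS = -49 is not a perfect cube.
  y = 3: RHS = 126 is not a perfect cube.
  y = -3: RHS = -144 is not a perfect cube.
Continuing the search up to |y| = 30 finds no solutions either.
No (x, y) in the scanned range satisfies the equation.

No integer solutions with |y| ≤ 30.


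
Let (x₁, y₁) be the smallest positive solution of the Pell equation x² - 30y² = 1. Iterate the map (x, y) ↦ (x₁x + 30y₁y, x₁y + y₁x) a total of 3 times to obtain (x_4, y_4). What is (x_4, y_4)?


Step 1: Find the fundamental solution (x₁, y₁) of x² - 30y² = 1.
  Expand √30 as a continued fraction. a₀ = ⌊√30⌋ = 5; iterate m_{k+1} = d_k·a_k − m_k, d_{k+1} = (30 − m_{k+1}²)/d_k, a_{k+1} = ⌊(a₀ + m_{k+1})/d_{k+1}⌋ (starting m₀ = 0, d₀ = 1), with convergents p_k = a_k·p_{k-1} + p_{k-2}, q_k = a_k·q_{k-1} + q_{k-2} (p₋₁ = 1, q₋₁ = 0):
  k = 0: a₀ = 5; p₀/q₀ = 5/1; p₀² − 30·q₀² = 25 − 30 = -5.
  k = 1: m = 5, d = 5, a = ⌊(5 + 5)/5⌋ = 2; p/q = (2·5 + 1)/(2·1 + 0) = 11/2; p² − 30·q² = 121 − 120 = 1.
  The first convergent with p² − 30·q² = 1 gives the fundamental solution (x₁, y₁) = (11, 2).
Step 2: Apply the recurrence (x_{n+1}, y_{n+1}) = (x₁x_n + 30y₁y_n, x₁y_n + y₁x_n) repeatedly.
  From (x_1, y_1) = (11, 2): x_2 = 11·11 + 30·2·2 = 241; y_2 = 11·2 + 2·11 = 44.
  From (x_2, y_2) = (241, 44): x_3 = 11·241 + 30·2·44 = 5291; y_3 = 11·44 + 2·241 = 966.
  From (x_3, y_3) = (5291, 966): x_4 = 11·5291 + 30·2·966 = 116161; y_4 = 11·966 + 2·5291 = 21208.
Step 3: Verify x_4² - 30·y_4² = 13493377921 - 13493377920 = 1 (should be 1). ✓

(x_1, y_1) = (11, 2); (x_4, y_4) = (116161, 21208).
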